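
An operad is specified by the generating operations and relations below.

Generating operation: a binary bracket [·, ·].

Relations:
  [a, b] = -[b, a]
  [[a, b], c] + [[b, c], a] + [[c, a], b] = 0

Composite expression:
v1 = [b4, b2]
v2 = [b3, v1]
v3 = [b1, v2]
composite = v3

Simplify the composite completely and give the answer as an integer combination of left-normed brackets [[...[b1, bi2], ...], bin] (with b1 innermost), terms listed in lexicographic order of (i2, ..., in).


[[[b1, b2], b4], b3] - [[[b1, b3], b2], b4] + [[[b1, b3], b4], b2] - [[[b1, b4], b2], b3]


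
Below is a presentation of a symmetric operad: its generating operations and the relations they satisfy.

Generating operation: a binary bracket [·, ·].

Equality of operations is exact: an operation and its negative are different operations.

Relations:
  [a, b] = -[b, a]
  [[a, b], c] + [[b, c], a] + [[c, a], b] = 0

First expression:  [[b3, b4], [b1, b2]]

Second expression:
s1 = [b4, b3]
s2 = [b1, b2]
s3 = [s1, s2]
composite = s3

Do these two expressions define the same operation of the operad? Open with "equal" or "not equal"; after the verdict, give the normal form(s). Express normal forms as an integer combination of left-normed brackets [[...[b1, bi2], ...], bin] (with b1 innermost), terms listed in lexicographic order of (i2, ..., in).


not equal; the first gives -[[[b1, b2], b3], b4] + [[[b1, b2], b4], b3] and the second [[[b1, b2], b3], b4] - [[[b1, b2], b4], b3]

Normal form of the first expression: -[[[b1, b2], b3], b4] + [[[b1, b2], b4], b3]
Normal form of the second expression: [[[b1, b2], b3], b4] - [[[b1, b2], b4], b3]
The normal forms differ: not equal.


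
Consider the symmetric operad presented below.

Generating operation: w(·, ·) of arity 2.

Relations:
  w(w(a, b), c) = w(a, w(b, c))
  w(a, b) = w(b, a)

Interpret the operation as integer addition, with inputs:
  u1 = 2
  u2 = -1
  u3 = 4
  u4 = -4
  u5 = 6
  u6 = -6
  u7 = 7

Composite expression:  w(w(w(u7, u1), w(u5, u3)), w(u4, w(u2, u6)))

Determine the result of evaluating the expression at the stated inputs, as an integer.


w(u7, u1) = 9
w(u5, u3) = 10
w(w(u7, u1), w(u5, u3)) = 19
w(u2, u6) = -7
w(u4, w(u2, u6)) = -11
w(w(w(u7, u1), w(u5, u3)), w(u4, w(u2, u6))) = 8

8


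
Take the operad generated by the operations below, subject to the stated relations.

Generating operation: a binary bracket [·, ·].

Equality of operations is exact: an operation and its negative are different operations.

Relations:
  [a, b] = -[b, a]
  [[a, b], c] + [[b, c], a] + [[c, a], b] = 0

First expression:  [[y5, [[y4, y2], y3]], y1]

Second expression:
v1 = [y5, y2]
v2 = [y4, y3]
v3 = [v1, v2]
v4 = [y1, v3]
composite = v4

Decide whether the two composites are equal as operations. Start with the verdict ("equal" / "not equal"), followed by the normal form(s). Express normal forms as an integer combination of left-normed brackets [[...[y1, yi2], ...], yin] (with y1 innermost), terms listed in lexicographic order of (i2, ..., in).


not equal; the first gives -[[[[y1, y2], y4], y3], y5] + [[[[y1, y3], y2], y4], y5] - [[[[y1, y3], y4], y2], y5] + [[[[y1, y4], y2], y3], y5] + [[[[y1, y5], y2], y4], y3] - [[[[y1, y5], y3], y2], y4] + [[[[y1, y5], y3], y4], y2] - [[[[y1, y5], y4], y2], y3] and the second [[[[y1, y2], y5], y3], y4] - [[[[y1, y2], y5], y4], y3] - [[[[y1, y3], y4], y2], y5] + [[[[y1, y3], y4], y5], y2] + [[[[y1, y4], y3], y2], y5] - [[[[y1, y4], y3], y5], y2] - [[[[y1, y5], y2], y3], y4] + [[[[y1, y5], y2], y4], y3]

Reducing the first expression gives -[[[[y1, y2], y4], y3], y5] + [[[[y1, y3], y2], y4], y5] - [[[[y1, y3], y4], y2], y5] + [[[[y1, y4], y2], y3], y5] + [[[[y1, y5], y2], y4], y3] - [[[[y1, y5], y3], y2], y4] + [[[[y1, y5], y3], y4], y2] - [[[[y1, y5], y4], y2], y3]
Reducing the second expression gives [[[[y1, y2], y5], y3], y4] - [[[[y1, y2], y5], y4], y3] - [[[[y1, y3], y4], y2], y5] + [[[[y1, y3], y4], y5], y2] + [[[[y1, y4], y3], y2], y5] - [[[[y1, y4], y3], y5], y2] - [[[[y1, y5], y2], y3], y4] + [[[[y1, y5], y2], y4], y3]
The normal forms differ: not equal.


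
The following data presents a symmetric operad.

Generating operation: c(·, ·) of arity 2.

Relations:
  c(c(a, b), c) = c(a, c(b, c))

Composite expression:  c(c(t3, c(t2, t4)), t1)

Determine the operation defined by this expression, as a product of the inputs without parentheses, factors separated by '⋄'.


Every regrouping of c is equal, so read the t-inputs in written order.
c(t2, t4) reduces to t2 ⋄ t4
c(t3, c(t2, t4)) reduces to t3 ⋄ t2 ⋄ t4
c(c(t3, c(t2, t4)), t1) reduces to t3 ⋄ t2 ⋄ t4 ⋄ t1

t3 ⋄ t2 ⋄ t4 ⋄ t1


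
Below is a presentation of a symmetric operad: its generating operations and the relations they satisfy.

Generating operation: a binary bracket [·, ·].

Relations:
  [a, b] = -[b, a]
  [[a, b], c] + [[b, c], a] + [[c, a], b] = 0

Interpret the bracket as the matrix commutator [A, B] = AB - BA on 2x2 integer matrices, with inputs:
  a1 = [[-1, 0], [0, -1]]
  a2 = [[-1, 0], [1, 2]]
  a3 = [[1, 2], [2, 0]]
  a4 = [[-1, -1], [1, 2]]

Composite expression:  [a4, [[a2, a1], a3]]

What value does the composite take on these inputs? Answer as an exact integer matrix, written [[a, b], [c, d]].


[[0, 0], [0, 0]]

[a2, a1] = [[0, 0], [0, 0]]
[[a2, a1], a3] = [[0, 0], [0, 0]]
[a4, [[a2, a1], a3]] = [[0, 0], [0, 0]]


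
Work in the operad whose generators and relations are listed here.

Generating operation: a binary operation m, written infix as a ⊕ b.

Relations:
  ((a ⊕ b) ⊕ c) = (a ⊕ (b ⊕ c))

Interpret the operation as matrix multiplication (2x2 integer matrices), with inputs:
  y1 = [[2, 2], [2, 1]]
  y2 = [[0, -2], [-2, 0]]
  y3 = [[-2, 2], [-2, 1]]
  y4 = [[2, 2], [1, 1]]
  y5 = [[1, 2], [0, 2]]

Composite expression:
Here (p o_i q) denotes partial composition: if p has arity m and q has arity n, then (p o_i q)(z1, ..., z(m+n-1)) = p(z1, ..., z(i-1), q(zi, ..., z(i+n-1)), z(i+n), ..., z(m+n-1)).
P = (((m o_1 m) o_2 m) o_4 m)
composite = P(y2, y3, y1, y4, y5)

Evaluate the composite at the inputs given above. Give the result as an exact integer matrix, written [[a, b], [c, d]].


[[14, 56], [4, 16]]

(y3 ⊕ y1) = [[0, -2], [-2, -3]]
(y2 ⊕ (y3 ⊕ y1)) = [[4, 6], [0, 4]]
(y4 ⊕ y5) = [[2, 8], [1, 4]]
((y2 ⊕ (y3 ⊕ y1)) ⊕ (y4 ⊕ y5)) = [[14, 56], [4, 16]]


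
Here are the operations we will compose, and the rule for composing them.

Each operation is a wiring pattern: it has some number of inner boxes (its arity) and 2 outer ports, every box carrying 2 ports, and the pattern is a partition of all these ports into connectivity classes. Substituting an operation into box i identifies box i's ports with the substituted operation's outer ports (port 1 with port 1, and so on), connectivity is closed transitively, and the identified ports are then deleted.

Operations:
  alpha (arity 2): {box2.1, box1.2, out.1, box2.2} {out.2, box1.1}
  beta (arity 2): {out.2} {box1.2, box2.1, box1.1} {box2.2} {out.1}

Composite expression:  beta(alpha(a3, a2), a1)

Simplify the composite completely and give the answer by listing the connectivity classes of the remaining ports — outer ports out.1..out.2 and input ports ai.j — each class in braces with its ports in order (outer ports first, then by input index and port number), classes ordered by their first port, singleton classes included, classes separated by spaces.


{out.1} {out.2} {a1.1, a2.1, a2.2, a3.1, a3.2} {a1.2}

After gluing at beta, chains via deleted ports link the a-ports.
stage alpha: inputs (a3, a2), connectivity {out.1, a2.1, a2.2, a3.2} {out.2, a3.1}, out.j its boundary
stage beta: inputs (a3, a2, a1), connectivity {out.1} {out.2} {a1.1, a2.1, a2.2, a3.1, a3.2} {a1.2}, out.j its boundary


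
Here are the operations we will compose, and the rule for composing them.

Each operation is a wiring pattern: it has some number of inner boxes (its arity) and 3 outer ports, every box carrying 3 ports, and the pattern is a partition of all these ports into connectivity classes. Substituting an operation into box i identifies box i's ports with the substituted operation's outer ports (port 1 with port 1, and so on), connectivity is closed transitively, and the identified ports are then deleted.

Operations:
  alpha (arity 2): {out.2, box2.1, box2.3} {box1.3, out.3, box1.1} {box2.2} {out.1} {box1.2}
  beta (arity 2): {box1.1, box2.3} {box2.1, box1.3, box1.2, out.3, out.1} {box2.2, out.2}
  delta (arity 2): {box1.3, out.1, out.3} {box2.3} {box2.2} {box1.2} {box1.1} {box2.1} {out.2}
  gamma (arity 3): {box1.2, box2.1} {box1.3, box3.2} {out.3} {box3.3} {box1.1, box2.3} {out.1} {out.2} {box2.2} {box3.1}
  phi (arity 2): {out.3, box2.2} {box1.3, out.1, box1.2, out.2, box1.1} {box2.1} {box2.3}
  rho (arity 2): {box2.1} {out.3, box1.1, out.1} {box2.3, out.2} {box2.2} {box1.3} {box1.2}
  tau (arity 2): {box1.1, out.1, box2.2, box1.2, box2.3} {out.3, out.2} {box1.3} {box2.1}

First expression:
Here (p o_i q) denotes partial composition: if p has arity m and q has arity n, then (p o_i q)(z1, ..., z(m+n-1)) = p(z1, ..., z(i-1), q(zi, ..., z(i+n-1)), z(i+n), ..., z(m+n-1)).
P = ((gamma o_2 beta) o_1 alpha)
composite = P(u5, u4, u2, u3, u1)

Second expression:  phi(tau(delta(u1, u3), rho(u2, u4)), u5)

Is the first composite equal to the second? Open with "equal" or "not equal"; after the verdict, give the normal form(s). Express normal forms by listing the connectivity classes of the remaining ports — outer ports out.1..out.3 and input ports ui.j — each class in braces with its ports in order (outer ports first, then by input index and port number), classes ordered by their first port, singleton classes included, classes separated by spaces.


In normal form, the first expression is {out.1} {out.2} {out.3} {u1.1} {u1.2, u5.1, u5.3} {u1.3} {u2.1, u3.3} {u2.2, u2.3, u3.1, u4.1, u4.3} {u3.2} {u4.2} {u5.2}
In normal form, the second expression is {out.1, out.2, u1.3, u2.1, u4.3} {out.3, u5.2} {u1.1} {u1.2} {u2.2} {u2.3} {u3.1} {u3.2} {u3.3} {u4.1} {u4.2} {u5.1} {u5.3}
Different reductions; not equal.

not equal; the first gives {out.1} {out.2} {out.3} {u1.1} {u1.2, u5.1, u5.3} {u1.3} {u2.1, u3.3} {u2.2, u2.3, u3.1, u4.1, u4.3} {u3.2} {u4.2} {u5.2} and the second {out.1, out.2, u1.3, u2.1, u4.3} {out.3, u5.2} {u1.1} {u1.2} {u2.2} {u2.3} {u3.1} {u3.2} {u3.3} {u4.1} {u4.2} {u5.1} {u5.3}


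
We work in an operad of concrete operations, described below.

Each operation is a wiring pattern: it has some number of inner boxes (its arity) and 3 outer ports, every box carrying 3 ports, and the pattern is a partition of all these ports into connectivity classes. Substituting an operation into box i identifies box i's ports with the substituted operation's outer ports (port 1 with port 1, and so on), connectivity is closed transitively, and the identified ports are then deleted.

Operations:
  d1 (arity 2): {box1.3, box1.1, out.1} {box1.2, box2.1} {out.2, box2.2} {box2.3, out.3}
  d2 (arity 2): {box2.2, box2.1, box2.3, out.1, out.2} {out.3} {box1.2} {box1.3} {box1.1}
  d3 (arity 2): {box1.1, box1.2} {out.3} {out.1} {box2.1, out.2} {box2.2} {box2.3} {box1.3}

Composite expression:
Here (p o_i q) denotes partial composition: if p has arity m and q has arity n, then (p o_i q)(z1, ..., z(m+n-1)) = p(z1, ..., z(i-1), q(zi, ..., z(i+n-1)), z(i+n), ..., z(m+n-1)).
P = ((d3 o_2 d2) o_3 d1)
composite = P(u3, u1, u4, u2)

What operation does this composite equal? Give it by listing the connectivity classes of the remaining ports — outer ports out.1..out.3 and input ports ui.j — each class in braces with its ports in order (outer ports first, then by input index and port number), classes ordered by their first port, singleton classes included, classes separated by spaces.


Connectivity passes through glued d3-boundaries; trace each wire chain.
stage d1: inputs (u4, u2), connectivity {out.1, u4.1, u4.3} {out.2, u2.2} {out.3, u2.3} {u2.1, u4.2}, out.j its boundary
stage d2: inputs (u1, u4, u2), connectivity {out.1, out.2, u2.2, u2.3, u4.1, u4.3} {out.3} {u1.1} {u1.2} {u1.3} {u2.1, u4.2}, out.j its boundary
stage d3: inputs (u3, u1, u4, u2), connectivity {out.1} {out.2, u2.2, u2.3, u4.1, u4.3} {out.3} {u1.1} {u1.2} {u1.3} {u2.1, u4.2} {u3.1, u3.2} {u3.3}, out.j its boundary

{out.1} {out.2, u2.2, u2.3, u4.1, u4.3} {out.3} {u1.1} {u1.2} {u1.3} {u2.1, u4.2} {u3.1, u3.2} {u3.3}


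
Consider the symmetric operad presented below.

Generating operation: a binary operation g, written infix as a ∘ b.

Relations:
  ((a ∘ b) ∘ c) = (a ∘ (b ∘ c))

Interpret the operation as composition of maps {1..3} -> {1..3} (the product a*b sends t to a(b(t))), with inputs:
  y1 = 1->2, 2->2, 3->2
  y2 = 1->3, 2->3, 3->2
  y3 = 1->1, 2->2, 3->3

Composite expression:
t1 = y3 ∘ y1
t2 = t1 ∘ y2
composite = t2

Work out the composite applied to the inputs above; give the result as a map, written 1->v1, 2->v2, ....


1->2, 2->2, 3->2

(y3 ∘ y1) = 1->2, 2->2, 3->2
((y3 ∘ y1) ∘ y2) = 1->2, 2->2, 3->2


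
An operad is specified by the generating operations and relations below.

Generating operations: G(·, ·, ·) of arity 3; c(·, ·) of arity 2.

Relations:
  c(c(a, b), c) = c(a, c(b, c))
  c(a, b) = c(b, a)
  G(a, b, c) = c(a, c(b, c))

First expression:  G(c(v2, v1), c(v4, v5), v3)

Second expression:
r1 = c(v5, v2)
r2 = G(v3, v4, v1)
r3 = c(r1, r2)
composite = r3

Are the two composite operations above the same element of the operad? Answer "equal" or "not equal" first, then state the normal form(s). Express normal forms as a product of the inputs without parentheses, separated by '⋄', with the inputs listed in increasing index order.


The first expression reduces to v1 ⋄ v2 ⋄ v3 ⋄ v4 ⋄ v5
The second expression reduces to v1 ⋄ v2 ⋄ v3 ⋄ v4 ⋄ v5
Same normal form: equal.

equal; both compose to v1 ⋄ v2 ⋄ v3 ⋄ v4 ⋄ v5


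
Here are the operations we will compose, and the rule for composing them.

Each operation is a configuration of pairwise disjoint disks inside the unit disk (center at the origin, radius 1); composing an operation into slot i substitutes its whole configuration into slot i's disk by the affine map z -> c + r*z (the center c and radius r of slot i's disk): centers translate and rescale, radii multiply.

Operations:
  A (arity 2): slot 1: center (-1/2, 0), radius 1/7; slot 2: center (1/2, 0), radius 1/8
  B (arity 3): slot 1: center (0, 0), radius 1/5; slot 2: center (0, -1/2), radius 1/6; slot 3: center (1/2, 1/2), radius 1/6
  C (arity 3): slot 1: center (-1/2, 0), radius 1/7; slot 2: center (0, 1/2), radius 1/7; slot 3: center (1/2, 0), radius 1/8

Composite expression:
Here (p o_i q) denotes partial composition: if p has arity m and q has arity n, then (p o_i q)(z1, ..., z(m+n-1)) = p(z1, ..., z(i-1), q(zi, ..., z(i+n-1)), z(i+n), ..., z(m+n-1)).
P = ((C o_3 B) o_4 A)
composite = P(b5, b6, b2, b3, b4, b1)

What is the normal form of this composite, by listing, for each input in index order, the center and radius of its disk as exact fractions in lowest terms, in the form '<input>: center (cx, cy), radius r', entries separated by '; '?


b1: center (9/16, 1/16), radius 1/48; b2: center (1/2, 0), radius 1/40; b3: center (47/96, -1/16), radius 1/336; b4: center (49/96, -1/16), radius 1/384; b5: center (-1/2, 0), radius 1/7; b6: center (0, 1/2), radius 1/7

Below C, radii multiply path by path; the b-disk centers shift.
b5 passes through 1 substitution, ending at center (-1/2, 0), radius 1/7
b6 passes through 1 substitution, ending at center (0, 1/2), radius 1/7
b2 passes through 2 substitutions, ending at center (1/2, 0), radius 1/40
b3 passes through 3 substitutions, ending at center (47/96, -1/16), radius 1/336
b4 passes through 3 substitutions, ending at center (49/96, -1/16), radius 1/384
b1 passes through 2 substitutions, ending at center (9/16, 1/16), radius 1/48


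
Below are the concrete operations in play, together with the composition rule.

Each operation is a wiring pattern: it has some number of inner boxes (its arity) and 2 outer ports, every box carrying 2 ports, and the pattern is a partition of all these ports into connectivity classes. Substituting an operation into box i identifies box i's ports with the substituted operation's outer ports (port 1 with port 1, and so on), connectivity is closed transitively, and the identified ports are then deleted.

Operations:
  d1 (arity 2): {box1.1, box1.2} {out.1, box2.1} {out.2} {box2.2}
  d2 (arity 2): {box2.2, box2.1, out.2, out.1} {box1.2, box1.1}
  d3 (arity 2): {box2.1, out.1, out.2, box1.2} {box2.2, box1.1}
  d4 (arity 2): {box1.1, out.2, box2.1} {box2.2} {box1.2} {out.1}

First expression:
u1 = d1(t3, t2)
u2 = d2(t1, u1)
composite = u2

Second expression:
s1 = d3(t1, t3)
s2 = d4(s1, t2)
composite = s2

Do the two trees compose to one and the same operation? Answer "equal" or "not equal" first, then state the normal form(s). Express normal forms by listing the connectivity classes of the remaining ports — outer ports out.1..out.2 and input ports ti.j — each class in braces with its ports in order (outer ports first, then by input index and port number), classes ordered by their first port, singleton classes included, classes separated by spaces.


not equal — first {out.1, out.2, t2.1} {t1.1, t1.2} {t2.2} {t3.1, t3.2}, second {out.1} {out.2, t1.2, t2.1, t3.1} {t1.1, t3.2} {t2.2}

Normal form of the first expression: {out.1, out.2, t2.1} {t1.1, t1.2} {t2.2} {t3.1, t3.2}
Normal form of the second expression: {out.1} {out.2, t1.2, t2.1, t3.1} {t1.1, t3.2} {t2.2}
The forms do not match — not equal.


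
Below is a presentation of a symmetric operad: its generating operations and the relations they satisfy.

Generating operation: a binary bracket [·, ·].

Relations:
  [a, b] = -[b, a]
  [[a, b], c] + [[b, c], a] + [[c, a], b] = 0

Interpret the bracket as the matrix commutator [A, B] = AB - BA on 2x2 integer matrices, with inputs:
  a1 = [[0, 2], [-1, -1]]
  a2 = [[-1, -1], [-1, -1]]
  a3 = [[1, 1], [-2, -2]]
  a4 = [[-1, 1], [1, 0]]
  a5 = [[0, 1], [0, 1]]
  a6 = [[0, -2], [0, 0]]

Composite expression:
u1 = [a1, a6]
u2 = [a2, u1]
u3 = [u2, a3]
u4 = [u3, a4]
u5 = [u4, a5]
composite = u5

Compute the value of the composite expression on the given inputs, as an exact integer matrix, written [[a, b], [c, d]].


[a1, a6] = [[-2, -2], [0, 2]]
[a2, [a1, a6]] = [[-2, -4], [4, 2]]
[[a2, [a1, a6]], a3] = [[4, 8], [4, -4]]
[[[a2, [a1, a6]], a3], a4] = [[4, 16], [-12, -4]]
[[[[a2, [a1, a6]], a3], a4], a5] = [[12, 24], [12, -12]]

[[12, 24], [12, -12]]


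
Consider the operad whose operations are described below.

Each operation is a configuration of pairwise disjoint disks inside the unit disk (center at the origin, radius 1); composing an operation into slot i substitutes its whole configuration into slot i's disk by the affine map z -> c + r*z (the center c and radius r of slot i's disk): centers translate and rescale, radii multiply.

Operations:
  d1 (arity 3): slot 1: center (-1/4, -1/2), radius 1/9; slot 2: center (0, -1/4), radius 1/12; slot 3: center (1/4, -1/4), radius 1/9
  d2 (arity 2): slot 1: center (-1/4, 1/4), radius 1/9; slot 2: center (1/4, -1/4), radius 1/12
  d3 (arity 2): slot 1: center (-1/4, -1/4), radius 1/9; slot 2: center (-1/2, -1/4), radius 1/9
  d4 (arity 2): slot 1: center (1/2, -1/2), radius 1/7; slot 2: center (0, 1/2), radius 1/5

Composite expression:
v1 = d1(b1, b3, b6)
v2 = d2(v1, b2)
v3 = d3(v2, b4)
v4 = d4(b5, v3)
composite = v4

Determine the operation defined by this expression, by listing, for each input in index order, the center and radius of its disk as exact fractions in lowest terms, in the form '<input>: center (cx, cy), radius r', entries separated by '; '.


b1: center (-91/1620, 184/405), radius 1/3645; b2: center (-2/45, 4/9), radius 1/540; b3: center (-1/18, 737/1620), radius 1/4860; b4: center (-1/10, 9/20), radius 1/45; b5: center (1/2, -1/2), radius 1/7; b6: center (-89/1620, 737/1620), radius 1/3645

Each b-disk chains the slot maps above it in d4; radii multiply.
input b5: applying the 1 nested substitution gives center (1/2, -1/2), radius 1/7
input b1: applying the 4 nested substitutions gives center (-91/1620, 184/405), radius 1/3645
input b3: applying the 4 nested substitutions gives center (-1/18, 737/1620), radius 1/4860
input b6: applying the 4 nested substitutions gives center (-89/1620, 737/1620), radius 1/3645
input b2: applying the 3 nested substitutions gives center (-2/45, 4/9), radius 1/540
input b4: applying the 2 nested substitutions gives center (-1/10, 9/20), radius 1/45


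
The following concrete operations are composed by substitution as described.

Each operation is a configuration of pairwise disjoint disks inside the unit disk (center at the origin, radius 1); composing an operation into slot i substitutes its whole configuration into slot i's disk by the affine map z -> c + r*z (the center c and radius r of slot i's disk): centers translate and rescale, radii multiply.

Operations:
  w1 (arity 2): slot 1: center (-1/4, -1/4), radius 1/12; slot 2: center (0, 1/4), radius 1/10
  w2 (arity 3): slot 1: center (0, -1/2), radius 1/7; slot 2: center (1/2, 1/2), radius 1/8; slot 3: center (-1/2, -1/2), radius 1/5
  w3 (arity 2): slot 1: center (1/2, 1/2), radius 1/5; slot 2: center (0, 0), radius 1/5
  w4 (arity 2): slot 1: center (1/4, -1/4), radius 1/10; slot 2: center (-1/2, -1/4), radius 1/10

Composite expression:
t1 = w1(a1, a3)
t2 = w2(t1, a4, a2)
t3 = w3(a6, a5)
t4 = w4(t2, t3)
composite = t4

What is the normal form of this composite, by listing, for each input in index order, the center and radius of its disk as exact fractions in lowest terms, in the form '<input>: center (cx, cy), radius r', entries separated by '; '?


Below w4, radii multiply path by path; the a-disk centers shift.
input a1: applying the 3 nested substitutions gives center (69/280, -17/56), radius 1/840
input a3: applying the 3 nested substitutions gives center (1/4, -83/280), radius 1/700
input a4: applying the 2 nested substitutions gives center (3/10, -1/5), radius 1/80
input a2: applying the 2 nested substitutions gives center (1/5, -3/10), radius 1/50
input a6: applying the 2 nested substitutions gives center (-9/20, -1/5), radius 1/50
input a5: applying the 2 nested substitutions gives center (-1/2, -1/4), radius 1/50

a1: center (69/280, -17/56), radius 1/840; a2: center (1/5, -3/10), radius 1/50; a3: center (1/4, -83/280), radius 1/700; a4: center (3/10, -1/5), radius 1/80; a5: center (-1/2, -1/4), radius 1/50; a6: center (-9/20, -1/5), radius 1/50


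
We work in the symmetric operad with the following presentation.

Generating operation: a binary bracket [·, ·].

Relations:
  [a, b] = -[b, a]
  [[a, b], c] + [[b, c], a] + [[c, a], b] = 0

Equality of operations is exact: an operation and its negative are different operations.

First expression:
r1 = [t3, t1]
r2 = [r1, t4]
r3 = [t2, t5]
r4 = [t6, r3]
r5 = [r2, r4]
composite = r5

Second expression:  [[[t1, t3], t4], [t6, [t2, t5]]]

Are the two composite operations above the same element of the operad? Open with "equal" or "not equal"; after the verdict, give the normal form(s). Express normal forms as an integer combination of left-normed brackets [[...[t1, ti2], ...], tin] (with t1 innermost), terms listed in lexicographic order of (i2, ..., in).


The first expression reduces to [[[[[t1, t3], t4], t2], t5], t6] - [[[[[t1, t3], t4], t5], t2], t6] - [[[[[t1, t3], t4], t6], t2], t5] + [[[[[t1, t3], t4], t6], t5], t2]
The second expression reduces to -[[[[[t1, t3], t4], t2], t5], t6] + [[[[[t1, t3], t4], t5], t2], t6] + [[[[[t1, t3], t4], t6], t2], t5] - [[[[[t1, t3], t4], t6], t5], t2]
The normal forms differ: not equal.

not equal: they reduce to [[[[[t1, t3], t4], t2], t5], t6] - [[[[[t1, t3], t4], t5], t2], t6] - [[[[[t1, t3], t4], t6], t2], t5] + [[[[[t1, t3], t4], t6], t5], t2] and -[[[[[t1, t3], t4], t2], t5], t6] + [[[[[t1, t3], t4], t5], t2], t6] + [[[[[t1, t3], t4], t6], t2], t5] - [[[[[t1, t3], t4], t6], t5], t2]


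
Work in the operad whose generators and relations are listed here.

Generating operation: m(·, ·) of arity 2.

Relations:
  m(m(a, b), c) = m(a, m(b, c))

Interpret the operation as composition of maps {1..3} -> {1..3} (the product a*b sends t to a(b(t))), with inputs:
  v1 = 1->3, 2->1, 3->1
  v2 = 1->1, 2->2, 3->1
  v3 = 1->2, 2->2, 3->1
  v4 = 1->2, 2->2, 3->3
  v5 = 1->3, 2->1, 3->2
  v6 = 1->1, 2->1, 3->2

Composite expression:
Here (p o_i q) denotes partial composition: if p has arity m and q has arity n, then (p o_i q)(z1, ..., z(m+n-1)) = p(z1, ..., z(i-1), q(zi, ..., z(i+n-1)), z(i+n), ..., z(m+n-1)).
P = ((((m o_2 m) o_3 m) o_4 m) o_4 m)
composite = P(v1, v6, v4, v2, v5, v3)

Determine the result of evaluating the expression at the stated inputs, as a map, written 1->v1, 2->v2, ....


1->3, 2->3, 3->3


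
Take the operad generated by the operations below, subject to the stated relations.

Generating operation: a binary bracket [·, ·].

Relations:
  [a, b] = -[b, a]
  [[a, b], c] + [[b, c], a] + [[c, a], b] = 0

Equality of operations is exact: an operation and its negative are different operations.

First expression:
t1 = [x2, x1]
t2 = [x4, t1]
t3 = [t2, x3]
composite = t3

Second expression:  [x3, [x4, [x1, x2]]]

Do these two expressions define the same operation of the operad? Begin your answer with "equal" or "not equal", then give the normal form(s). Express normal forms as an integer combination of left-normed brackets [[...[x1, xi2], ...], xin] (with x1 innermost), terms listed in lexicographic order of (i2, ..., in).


equal; both compose to [[[x1, x2], x4], x3]

The first expression reduces to [[[x1, x2], x4], x3]
The second expression reduces to [[[x1, x2], x4], x3]
The forms coincide; equal.


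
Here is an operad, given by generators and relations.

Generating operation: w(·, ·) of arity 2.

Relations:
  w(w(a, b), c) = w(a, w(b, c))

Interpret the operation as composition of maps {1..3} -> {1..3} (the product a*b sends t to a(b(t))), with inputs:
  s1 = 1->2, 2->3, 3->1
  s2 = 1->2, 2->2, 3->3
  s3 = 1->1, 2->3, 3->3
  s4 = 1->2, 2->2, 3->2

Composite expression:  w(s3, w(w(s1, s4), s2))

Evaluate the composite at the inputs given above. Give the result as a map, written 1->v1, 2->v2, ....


1->3, 2->3, 3->3


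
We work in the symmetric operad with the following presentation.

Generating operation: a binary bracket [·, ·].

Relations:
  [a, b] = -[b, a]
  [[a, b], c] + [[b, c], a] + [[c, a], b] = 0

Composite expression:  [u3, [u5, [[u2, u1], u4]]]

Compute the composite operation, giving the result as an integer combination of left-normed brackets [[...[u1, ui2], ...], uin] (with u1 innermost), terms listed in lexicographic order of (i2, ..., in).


-[[[[u1, u2], u4], u5], u3]


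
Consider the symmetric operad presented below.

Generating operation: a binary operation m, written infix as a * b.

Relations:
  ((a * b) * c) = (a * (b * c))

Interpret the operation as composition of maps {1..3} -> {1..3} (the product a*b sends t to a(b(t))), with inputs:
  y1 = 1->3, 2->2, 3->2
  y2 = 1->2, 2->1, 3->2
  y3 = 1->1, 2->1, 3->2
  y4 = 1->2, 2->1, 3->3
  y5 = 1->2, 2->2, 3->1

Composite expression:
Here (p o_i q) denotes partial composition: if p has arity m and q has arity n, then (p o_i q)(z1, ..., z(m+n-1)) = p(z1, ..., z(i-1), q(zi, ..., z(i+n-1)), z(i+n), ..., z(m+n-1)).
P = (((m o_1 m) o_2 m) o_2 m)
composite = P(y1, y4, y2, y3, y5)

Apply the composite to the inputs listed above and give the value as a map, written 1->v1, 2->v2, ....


1->3, 2->3, 3->3

(y4 * y2) = 1->1, 2->2, 3->1
((y4 * y2) * y3) = 1->1, 2->1, 3->2
(y1 * ((y4 * y2) * y3)) = 1->3, 2->3, 3->2
((y1 * ((y4 * y2) * y3)) * y5) = 1->3, 2->3, 3->3


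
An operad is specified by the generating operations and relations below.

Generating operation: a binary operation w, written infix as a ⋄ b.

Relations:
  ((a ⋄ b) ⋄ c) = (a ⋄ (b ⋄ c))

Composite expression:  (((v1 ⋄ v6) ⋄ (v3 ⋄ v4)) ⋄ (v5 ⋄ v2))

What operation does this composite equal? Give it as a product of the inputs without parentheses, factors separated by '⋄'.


v1 ⋄ v6 ⋄ v3 ⋄ v4 ⋄ v5 ⋄ v2

Every regrouping of w is equal, so read the v-inputs in written order.
(v1 ⋄ v6) reduces to v1 ⋄ v6
(v3 ⋄ v4) reduces to v3 ⋄ v4
((v1 ⋄ v6) ⋄ (v3 ⋄ v4)) reduces to v1 ⋄ v6 ⋄ v3 ⋄ v4
(v5 ⋄ v2) reduces to v5 ⋄ v2
(((v1 ⋄ v6) ⋄ (v3 ⋄ v4)) ⋄ (v5 ⋄ v2)) reduces to v1 ⋄ v6 ⋄ v3 ⋄ v4 ⋄ v5 ⋄ v2


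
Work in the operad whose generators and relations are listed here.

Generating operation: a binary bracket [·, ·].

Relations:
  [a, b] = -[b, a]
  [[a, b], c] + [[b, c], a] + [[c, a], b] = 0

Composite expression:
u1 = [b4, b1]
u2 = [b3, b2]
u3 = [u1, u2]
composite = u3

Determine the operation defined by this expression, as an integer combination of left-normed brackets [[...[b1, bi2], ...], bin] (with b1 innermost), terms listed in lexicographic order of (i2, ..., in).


[[[b1, b4], b2], b3] - [[[b1, b4], b3], b2]

A multilinear Lie element is pinned by b1-initial words (b1 innermost).
Composite bracket: [[b4, b1], [b3, b2]]
Under [a, b] = ab - ba we get 8 signed associative words (2^3 = 8).
Coefficients come from the b1-initial words:
  from b1b4b2b3, sign +1: term +[[[b1, b4], b2], b3]
  from b1b4b3b2, sign -1: term -[[[b1, b4], b3], b2]


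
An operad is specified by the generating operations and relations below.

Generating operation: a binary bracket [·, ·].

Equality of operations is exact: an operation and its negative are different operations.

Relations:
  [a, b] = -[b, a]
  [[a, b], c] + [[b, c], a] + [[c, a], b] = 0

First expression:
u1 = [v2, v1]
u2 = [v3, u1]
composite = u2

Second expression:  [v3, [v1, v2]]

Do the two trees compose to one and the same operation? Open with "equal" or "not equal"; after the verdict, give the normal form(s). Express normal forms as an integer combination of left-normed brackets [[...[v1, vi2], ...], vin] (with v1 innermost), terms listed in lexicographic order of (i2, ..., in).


Reducing the first expression gives [[v1, v2], v3]
Reducing the second expression gives -[[v1, v2], v3]
No match — not equal.

not equal; the first gives [[v1, v2], v3] and the second -[[v1, v2], v3]


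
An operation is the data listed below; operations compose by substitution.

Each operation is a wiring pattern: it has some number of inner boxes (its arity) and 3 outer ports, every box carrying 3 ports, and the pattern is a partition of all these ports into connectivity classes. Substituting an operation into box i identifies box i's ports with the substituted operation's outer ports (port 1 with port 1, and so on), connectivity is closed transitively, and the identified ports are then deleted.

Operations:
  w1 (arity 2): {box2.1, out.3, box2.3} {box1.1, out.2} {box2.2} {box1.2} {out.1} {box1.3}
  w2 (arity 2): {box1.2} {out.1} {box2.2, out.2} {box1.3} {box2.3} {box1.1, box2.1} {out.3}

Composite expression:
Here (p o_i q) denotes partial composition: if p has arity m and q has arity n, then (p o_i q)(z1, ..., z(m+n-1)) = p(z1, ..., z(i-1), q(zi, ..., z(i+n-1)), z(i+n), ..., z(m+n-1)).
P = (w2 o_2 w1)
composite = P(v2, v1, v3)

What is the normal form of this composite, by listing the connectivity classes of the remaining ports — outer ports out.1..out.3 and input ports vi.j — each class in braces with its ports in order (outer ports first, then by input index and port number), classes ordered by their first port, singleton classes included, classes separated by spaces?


{out.1} {out.2, v1.1} {out.3} {v1.2} {v1.3} {v2.1} {v2.2} {v2.3} {v3.1, v3.3} {v3.2}

After gluing at w2, chains via deleted ports link the v-ports.
w1 over (v1, v3) gives {out.1} {out.2, v1.1} {out.3, v3.1, v3.3} {v1.2} {v1.3} {v3.2}, out.j being that stage's outer ports
w2 over (v2, v1, v3) gives {out.1} {out.2, v1.1} {out.3} {v1.2} {v1.3} {v2.1} {v2.2} {v2.3} {v3.1, v3.3} {v3.2}, out.j being that stage's outer ports


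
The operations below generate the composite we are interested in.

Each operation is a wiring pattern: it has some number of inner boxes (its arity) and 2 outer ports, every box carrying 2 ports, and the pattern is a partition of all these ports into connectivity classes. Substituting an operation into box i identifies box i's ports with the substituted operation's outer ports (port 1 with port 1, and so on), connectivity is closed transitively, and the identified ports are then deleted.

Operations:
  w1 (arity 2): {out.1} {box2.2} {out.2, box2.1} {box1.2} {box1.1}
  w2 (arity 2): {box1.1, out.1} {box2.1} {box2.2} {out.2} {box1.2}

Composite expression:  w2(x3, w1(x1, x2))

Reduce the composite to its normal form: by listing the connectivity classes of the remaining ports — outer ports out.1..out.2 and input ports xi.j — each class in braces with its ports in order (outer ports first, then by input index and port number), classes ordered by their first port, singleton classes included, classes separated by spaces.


{out.1, x3.1} {out.2} {x1.1} {x1.2} {x2.1} {x2.2} {x3.2}

Substituting into w2 glues patterns; closure does the rest.
after w1, the pattern on (x1, x2) reads {out.1} {out.2, x2.1} {x1.1} {x1.2} {x2.2} (out.j = its outer ports)
after w2, the pattern on (x3, x1, x2) reads {out.1, x3.1} {out.2} {x1.1} {x1.2} {x2.1} {x2.2} {x3.2} (out.j = its outer ports)


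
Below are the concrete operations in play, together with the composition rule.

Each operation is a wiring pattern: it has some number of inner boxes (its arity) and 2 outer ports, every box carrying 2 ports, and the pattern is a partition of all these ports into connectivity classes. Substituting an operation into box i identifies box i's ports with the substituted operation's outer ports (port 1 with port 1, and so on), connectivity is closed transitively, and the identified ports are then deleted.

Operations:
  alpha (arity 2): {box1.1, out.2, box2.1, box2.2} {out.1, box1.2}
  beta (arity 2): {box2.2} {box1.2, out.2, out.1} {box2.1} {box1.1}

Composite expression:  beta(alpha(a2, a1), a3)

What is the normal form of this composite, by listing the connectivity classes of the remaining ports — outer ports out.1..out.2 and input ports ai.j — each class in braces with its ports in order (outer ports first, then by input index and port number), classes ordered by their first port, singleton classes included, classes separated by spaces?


{out.1, out.2, a1.1, a1.2, a2.1} {a2.2} {a3.1} {a3.2}

Reachability decides: close wires over beta-identified ports.
alpha over (a2, a1) gives {out.1, a2.2} {out.2, a1.1, a1.2, a2.1}, out.j being that stage's outer ports
beta over (a2, a1, a3) gives {out.1, out.2, a1.1, a1.2, a2.1} {a2.2} {a3.1} {a3.2}, out.j being that stage's outer ports


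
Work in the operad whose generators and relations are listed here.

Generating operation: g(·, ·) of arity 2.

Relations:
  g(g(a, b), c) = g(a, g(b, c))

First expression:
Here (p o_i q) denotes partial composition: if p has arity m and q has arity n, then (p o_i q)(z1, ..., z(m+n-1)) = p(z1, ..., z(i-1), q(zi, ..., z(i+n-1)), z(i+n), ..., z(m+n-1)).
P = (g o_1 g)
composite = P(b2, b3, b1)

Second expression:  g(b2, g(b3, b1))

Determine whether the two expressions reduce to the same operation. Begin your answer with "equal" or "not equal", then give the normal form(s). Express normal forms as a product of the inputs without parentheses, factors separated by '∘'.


equal; both compose to b2 ∘ b3 ∘ b1

The first composite normalizes to b2 ∘ b3 ∘ b1
The second composite normalizes to b2 ∘ b3 ∘ b1
Same normal form: equal.


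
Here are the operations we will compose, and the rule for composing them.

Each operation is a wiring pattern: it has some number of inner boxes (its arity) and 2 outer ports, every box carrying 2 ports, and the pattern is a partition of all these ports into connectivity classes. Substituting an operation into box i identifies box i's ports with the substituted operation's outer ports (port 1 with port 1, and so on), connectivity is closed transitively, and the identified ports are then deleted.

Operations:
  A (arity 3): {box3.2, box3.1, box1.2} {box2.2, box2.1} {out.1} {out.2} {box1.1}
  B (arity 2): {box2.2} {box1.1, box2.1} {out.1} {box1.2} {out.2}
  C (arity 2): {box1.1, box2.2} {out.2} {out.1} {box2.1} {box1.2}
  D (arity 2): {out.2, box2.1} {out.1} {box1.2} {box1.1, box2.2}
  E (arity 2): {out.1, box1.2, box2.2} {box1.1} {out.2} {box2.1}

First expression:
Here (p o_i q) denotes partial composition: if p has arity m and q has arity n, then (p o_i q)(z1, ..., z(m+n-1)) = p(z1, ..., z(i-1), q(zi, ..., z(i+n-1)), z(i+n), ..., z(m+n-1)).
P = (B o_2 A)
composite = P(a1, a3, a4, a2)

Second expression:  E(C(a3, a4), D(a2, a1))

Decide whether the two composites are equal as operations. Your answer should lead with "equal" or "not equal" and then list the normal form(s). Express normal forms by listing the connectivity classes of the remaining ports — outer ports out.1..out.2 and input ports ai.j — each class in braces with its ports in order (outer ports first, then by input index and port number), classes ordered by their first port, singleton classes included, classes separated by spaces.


not equal — first {out.1} {out.2} {a1.1} {a1.2} {a2.1, a2.2, a3.2} {a3.1} {a4.1, a4.2}, second {out.1, a1.1} {out.2} {a1.2, a2.1} {a2.2} {a3.1, a4.2} {a3.2} {a4.1}

In normal form, the first expression is {out.1} {out.2} {a1.1} {a1.2} {a2.1, a2.2, a3.2} {a3.1} {a4.1, a4.2}
In normal form, the second expression is {out.1, a1.1} {out.2} {a1.2, a2.1} {a2.2} {a3.1, a4.2} {a3.2} {a4.1}
Different reductions; not equal.


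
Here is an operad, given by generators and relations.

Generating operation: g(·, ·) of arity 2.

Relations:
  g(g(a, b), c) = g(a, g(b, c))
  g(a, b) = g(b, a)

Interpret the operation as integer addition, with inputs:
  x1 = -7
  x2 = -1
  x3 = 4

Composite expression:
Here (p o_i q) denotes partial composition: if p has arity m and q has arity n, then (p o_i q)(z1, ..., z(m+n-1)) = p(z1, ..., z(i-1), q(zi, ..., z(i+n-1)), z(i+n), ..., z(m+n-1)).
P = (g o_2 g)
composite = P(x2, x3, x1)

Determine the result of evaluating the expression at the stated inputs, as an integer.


g(x3, x1) = -3
g(x2, g(x3, x1)) = -4

-4


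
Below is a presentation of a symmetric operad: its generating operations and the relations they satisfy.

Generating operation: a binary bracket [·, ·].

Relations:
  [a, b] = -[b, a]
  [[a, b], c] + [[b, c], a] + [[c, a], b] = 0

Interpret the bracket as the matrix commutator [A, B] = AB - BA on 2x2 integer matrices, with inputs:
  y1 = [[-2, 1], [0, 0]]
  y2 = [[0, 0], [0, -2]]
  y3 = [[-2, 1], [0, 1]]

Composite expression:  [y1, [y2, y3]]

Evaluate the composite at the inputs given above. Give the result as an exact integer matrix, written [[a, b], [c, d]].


[[0, -4], [0, 0]]

[y2, y3] = [[0, 2], [0, 0]]
[y1, [y2, y3]] = [[0, -4], [0, 0]]


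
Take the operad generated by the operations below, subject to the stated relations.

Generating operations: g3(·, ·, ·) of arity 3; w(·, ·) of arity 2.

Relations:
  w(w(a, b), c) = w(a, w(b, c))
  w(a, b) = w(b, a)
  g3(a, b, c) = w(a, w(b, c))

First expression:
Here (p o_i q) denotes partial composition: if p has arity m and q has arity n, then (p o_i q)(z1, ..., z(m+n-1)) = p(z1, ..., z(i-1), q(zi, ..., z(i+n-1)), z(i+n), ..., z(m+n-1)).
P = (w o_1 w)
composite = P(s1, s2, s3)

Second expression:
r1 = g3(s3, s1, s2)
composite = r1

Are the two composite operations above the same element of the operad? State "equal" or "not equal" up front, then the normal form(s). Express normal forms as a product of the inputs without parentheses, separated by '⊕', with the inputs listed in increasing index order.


equal: each reduces to s1 ⊕ s2 ⊕ s3

In normal form, the first expression is s1 ⊕ s2 ⊕ s3
In normal form, the second expression is s1 ⊕ s2 ⊕ s3
The forms coincide; equal.


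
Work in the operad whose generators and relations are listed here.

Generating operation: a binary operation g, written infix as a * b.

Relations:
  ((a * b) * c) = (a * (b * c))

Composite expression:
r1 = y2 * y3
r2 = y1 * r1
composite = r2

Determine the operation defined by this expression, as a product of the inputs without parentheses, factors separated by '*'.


y1 * y2 * y3

All parenthesizations of g agree; list the y-inputs left to right.
(y2 * y3) collapses to y2 * y3
(y1 * (y2 * y3)) collapses to y1 * y2 * y3
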